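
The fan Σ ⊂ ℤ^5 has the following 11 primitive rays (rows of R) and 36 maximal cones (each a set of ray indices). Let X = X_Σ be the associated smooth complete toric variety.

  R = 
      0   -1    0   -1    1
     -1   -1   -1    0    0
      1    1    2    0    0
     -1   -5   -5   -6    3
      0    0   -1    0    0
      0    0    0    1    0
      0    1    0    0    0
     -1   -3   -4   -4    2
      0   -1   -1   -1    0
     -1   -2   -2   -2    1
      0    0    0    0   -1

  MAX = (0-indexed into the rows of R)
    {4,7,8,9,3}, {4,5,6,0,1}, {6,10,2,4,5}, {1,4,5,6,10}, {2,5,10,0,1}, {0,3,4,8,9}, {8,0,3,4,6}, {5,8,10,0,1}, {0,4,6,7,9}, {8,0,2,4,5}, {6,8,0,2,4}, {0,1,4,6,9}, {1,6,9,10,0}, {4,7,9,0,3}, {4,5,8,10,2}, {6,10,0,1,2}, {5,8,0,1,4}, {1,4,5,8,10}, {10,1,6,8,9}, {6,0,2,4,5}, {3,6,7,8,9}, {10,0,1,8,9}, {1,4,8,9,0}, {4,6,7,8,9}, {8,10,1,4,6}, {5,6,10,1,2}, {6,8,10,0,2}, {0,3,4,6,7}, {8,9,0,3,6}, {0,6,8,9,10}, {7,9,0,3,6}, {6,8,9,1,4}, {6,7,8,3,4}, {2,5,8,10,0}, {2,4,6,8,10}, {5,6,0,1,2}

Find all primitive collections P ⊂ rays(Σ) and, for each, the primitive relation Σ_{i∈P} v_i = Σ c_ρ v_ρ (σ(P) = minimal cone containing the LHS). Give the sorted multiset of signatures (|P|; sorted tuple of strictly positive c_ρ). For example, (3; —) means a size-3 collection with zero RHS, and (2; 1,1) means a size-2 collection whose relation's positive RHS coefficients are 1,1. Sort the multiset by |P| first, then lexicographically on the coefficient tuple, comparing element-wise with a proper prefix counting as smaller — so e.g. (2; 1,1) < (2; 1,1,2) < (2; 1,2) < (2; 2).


20 collections generate NE(X_Σ); each relation:

  P={5,9}:  v_{5} + v_{9} = v_{0} + v_{1} + v_{4}  →  sig = (2; 1,1,1)
  P={1,3}:  v_{1} + v_{3} = v_{0} + v_{4} + v_{8} + 2·v_{9}  →  sig = (2; 1,1,1,2)
  P={3,10}:  v_{3} + v_{10} = v_{0} + v_{6} + 3·v_{8} + v_{9}  →  sig = (2; 1,1,1,3)
  P={2,9}:  v_{2} + v_{9} = 2·v_{0} + v_{6} + v_{10}  →  sig = (2; 1,1,2)
  P={5,7}:  v_{5} + v_{7} = v_{0} + 2·v_{4} + v_{9}  →  sig = (2; 1,1,2)
  P={7,10}:  v_{7} + v_{10} = v_{6} + 2·v_{8} + v_{9}  →  sig = (2; 1,1,2)
  P={3,5}:  v_{3} + v_{5} = 2·v_{0} + 2·v_{4} + v_{8} + v_{9}  →  sig = (2; 1,1,2,2)
  P={1,7}:  v_{1} + v_{7} = v_{4} + 2·v_{9}  →  sig = (2; 1,2)
  P={2,7}:  v_{2} + v_{7} = 2·v_{0} + 2·v_{6} + 2·v_{8}  →  sig = (2; 2,2,2)
  P={2,3}:  v_{2} + v_{3} = 3·v_{0} + 2·v_{6} + 3·v_{8}  →  sig = (2; 2,3,3)
  P={1,2,4}:  v_{1} + v_{2} + v_{4} = 0  →  sig = (3; —)
  P={0,4,10}:  v_{0} + v_{4} + v_{10} = v_{8}  →  sig = (3; 1)
  P={0,7,8}:  v_{0} + v_{7} + v_{8} = v_{3}  →  sig = (3; 1)
  P={5,6,8}:  v_{5} + v_{6} + v_{8} = v_{4}  →  sig = (3; 1)
  P={1,2,8}:  v_{1} + v_{2} + v_{8} = v_{0} + v_{10}  →  sig = (3; 1,1)
  P={4,9,10}:  v_{4} + v_{9} + v_{10} = v_{1} + v_{6} + 2·v_{8}  →  sig = (3; 1,1,2)
  P={0,5,6,10}:  v_{0} + v_{5} + v_{6} + v_{10} = 0  →  sig = (4; —)
  P={0,1,6,8}:  v_{0} + v_{1} + v_{6} + v_{8} = v_{9}  →  sig = (4; 1)
  P={3,4,6,9}:  v_{3} + v_{4} + v_{6} + v_{9} = 2·v_{7}  →  sig = (4; 2)
  P={0,4,6,8,9}:  v_{0} + v_{4} + v_{6} + v_{8} + v_{9} = v_{7}  →  sig = (5; 1)

so the primitive-relation signature multiset is
    |P|=2: 10 collections, coeffs (1,1,1), (1,1,1,2), (1,1,1,3), (1,1,2), (1,1,2), (1,1,2), (1,1,2,2), (1,2), (2,2,2), (2,3,3)
    |P|=3: 6 collections, coeffs (), (1), (1), (1), (1,1), (1,1,2)
    |P|=4: 3 collections, coeffs (), (1), (2)
    |P|=5: 1 collection, coeffs (1)


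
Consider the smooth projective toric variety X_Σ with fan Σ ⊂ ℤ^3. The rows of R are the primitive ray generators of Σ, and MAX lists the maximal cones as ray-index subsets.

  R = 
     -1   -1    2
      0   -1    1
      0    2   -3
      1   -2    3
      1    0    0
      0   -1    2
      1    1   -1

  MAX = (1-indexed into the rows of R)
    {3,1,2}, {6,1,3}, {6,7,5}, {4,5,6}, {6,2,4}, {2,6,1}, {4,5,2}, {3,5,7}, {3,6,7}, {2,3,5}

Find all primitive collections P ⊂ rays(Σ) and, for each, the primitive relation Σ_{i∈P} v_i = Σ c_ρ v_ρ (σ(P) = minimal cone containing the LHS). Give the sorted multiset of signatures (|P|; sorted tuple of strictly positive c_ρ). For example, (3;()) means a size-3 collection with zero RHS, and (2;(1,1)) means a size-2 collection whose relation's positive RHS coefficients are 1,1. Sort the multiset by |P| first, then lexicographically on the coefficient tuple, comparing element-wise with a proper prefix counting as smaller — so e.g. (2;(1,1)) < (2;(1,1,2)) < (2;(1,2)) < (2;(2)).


Primitive collections (9):

  P = {1,5}:  v_{1} + v_{5} = v_{6}  ⇒ sig = (2;(1))
  P = {2,7}:  v_{2} + v_{7} = v_{5}  ⇒ sig = (2;(1))
  P = {3,4}:  v_{3} + v_{4} = v_{5}  ⇒ sig = (2;(1))
  P = {1,4}:  v_{1} + v_{4} = v_{2} + 2·v_{6}  ⇒ sig = (2;(1,2))
  P = {1,7}:  v_{1} + v_{7} = v_{3} + 2·v_{6}  ⇒ sig = (2;(1,2))
  P = {4,7}:  v_{4} + v_{7} = 2·v_{5} + v_{6}  ⇒ sig = (2;(1,2))
  P = {2,3,6}:  v_{2} + v_{3} + v_{6} = 0  ⇒ sig = (3;())
  P = {2,5,6}:  v_{2} + v_{5} + v_{6} = v_{4}  ⇒ sig = (3;(1))
  P = {3,5,6}:  v_{3} + v_{5} + v_{6} = v_{7}  ⇒ sig = (3;(1))

so the primitive-relation signature multiset is
{ (2;(1)) ×3,  (2;(1,2)) ×3,  (3;()),  (3;(1)) ×2 }


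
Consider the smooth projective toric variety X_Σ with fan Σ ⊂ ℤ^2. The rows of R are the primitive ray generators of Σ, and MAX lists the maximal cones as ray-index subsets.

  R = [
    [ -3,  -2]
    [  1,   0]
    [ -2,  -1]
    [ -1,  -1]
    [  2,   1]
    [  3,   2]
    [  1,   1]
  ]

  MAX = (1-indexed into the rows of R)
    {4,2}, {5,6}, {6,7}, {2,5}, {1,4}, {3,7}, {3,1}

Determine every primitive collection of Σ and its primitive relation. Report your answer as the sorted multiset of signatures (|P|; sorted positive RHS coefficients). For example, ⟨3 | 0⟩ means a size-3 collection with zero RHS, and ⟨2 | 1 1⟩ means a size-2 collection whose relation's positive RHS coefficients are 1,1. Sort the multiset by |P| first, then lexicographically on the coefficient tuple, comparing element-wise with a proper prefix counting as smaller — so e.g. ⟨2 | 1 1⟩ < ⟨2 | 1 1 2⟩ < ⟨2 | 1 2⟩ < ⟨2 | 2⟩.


Primitive collections (14):

  P={1,6}:  v_{1} + v_{6} = 0  so sig = ⟨2 | 0⟩
  P={3,5}:  v_{3} + v_{5} = 0  so sig = ⟨2 | 0⟩
  P={4,7}:  v_{4} + v_{7} = 0  so sig = ⟨2 | 0⟩
  P={1,5}:  v_{1} + v_{5} = v_{4}  so sig = ⟨2 | 1⟩
  P={1,7}:  v_{1} + v_{7} = v_{3}  so sig = ⟨2 | 1⟩
  P={2,3}:  v_{2} + v_{3} = v_{4}  so sig = ⟨2 | 1⟩
  P={2,7}:  v_{2} + v_{7} = v_{5}  so sig = ⟨2 | 1⟩
  P={3,4}:  v_{3} + v_{4} = v_{1}  so sig = ⟨2 | 1⟩
  P={3,6}:  v_{3} + v_{6} = v_{7}  so sig = ⟨2 | 1⟩
  P={4,5}:  v_{4} + v_{5} = v_{2}  so sig = ⟨2 | 1⟩
  P={4,6}:  v_{4} + v_{6} = v_{5}  so sig = ⟨2 | 1⟩
  P={5,7}:  v_{5} + v_{7} = v_{6}  so sig = ⟨2 | 1⟩
  P={1,2}:  v_{1} + v_{2} = 2·v_{4}  so sig = ⟨2 | 2⟩
  P={2,6}:  v_{2} + v_{6} = 2·v_{5}  so sig = ⟨2 | 2⟩

Hence PRS(X_Σ) =
    ⟨2 | 0⟩
    ⟨2 | 0⟩
    ⟨2 | 0⟩
    ⟨2 | 1⟩
    ⟨2 | 1⟩
    ⟨2 | 1⟩
    ⟨2 | 1⟩
    ⟨2 | 1⟩
    ⟨2 | 1⟩
    ⟨2 | 1⟩
    ⟨2 | 1⟩
    ⟨2 | 1⟩
    ⟨2 | 2⟩
    ⟨2 | 2⟩


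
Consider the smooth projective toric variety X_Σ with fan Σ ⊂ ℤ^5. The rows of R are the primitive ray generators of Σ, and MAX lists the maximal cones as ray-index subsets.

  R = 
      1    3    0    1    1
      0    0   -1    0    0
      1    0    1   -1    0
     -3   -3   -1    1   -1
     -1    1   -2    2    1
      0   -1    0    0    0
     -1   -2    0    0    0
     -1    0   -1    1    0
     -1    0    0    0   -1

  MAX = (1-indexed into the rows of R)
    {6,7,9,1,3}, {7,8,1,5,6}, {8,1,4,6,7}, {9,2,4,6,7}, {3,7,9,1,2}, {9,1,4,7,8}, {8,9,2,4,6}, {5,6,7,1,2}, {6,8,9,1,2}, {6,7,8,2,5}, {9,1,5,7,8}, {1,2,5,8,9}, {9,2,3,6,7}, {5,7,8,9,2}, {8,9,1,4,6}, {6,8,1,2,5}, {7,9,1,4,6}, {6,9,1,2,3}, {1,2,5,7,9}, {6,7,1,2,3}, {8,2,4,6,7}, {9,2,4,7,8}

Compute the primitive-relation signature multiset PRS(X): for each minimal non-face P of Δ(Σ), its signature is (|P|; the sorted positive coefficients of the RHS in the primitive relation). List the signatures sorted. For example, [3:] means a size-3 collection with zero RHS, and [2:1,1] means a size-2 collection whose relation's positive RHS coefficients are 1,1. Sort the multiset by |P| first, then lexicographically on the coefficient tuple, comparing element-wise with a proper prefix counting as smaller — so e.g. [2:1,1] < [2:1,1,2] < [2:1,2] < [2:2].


|primitive collections| = 9. Relations:

  P = {3,8}:  v_{3} + v_{8} = 0 — sig = [2:]
  P = {3,4}:  v_{3} + v_{4} = v_{6} + v_{7} + v_{9} — sig = [2:1,1,1]
  P = {3,5}:  v_{3} + v_{5} = v_{1} + v_{2} + v_{7} — sig = [2:1,1,1]
  P = {4,5}:  v_{4} + v_{5} = v_{7} + 3·v_{8} — sig = [2:1,3]
  P = {1,2,4}:  v_{1} + v_{2} + v_{4} = 2·v_{8} — sig = [3:2]
  P = {5,6,9}:  v_{5} + v_{6} + v_{9} = 2·v_{8} — sig = [3:2]
  P = {1,2,7,8}:  v_{1} + v_{2} + v_{7} + v_{8} = v_{5} — sig = [4:1]
  P = {6,7,8,9}:  v_{6} + v_{7} + v_{8} + v_{9} = v_{4} — sig = [4:1]
  P = {1,2,6,7,9}:  v_{1} + v_{2} + v_{6} + v_{7} + v_{9} = v_{8} — sig = [5:1]

Signatures (|P|; sorted positive RHS coefficients), sorted:
    [2:]
    [2:1,1,1]
    [2:1,1,1]
    [2:1,3]
    [3:2]
    [3:2]
    [4:1]
    [4:1]
    [5:1]


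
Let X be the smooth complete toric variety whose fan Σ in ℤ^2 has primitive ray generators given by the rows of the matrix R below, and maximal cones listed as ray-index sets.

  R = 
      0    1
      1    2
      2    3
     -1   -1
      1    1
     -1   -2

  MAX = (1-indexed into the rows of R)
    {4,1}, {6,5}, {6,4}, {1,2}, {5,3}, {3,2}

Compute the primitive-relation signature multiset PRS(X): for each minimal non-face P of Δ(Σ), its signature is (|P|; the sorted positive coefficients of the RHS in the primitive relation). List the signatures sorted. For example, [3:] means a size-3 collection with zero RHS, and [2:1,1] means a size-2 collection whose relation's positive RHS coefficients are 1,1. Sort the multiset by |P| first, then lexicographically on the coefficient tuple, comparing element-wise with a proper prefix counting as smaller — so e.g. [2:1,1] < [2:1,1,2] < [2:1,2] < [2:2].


9 collections generate NE(X_Σ); each relation:

  {2,6}:  v_{2} + v_{6} = 0  so sig = [2:]
  {4,5}:  v_{4} + v_{5} = 0  so sig = [2:]
  {1,5}:  v_{1} + v_{5} = v_{2}  so sig = [2:1]
  {1,6}:  v_{1} + v_{6} = v_{4}  so sig = [2:1]
  {2,4}:  v_{2} + v_{4} = v_{1}  so sig = [2:1]
  {2,5}:  v_{2} + v_{5} = v_{3}  so sig = [2:1]
  {3,4}:  v_{3} + v_{4} = v_{2}  so sig = [2:1]
  {3,6}:  v_{3} + v_{6} = v_{5}  so sig = [2:1]
  {1,3}:  v_{1} + v_{3} = 2·v_{2}  so sig = [2:2]

Signatures (|P|; sorted positive RHS coefficients), sorted:
[[2:], [2:], [2:1], [2:1], [2:1], [2:1], [2:1], [2:1], [2:2]]


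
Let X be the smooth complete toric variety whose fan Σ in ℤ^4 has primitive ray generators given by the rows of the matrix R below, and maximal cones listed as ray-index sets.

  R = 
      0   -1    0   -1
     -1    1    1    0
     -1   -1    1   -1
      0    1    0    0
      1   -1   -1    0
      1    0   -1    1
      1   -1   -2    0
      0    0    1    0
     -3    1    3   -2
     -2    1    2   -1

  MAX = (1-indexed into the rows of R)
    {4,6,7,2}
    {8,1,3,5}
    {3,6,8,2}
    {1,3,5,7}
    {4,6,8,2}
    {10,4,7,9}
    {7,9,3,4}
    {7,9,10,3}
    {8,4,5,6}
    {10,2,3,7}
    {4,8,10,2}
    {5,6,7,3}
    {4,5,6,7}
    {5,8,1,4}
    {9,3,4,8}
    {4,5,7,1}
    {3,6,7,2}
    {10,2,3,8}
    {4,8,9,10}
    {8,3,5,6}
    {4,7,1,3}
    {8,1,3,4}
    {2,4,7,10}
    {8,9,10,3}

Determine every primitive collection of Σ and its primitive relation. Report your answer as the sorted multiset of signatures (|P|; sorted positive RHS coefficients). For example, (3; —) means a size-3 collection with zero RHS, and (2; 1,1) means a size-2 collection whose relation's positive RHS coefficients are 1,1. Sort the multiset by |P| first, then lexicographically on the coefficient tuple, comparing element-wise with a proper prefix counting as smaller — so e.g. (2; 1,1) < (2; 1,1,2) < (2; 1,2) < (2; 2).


Primitive collections (15):

  {2,5}:  v_{2} + v_{5} = 0 ; sig = (2; —)
  {1,6}:  v_{1} + v_{6} = v_{5} ; sig = (2; 1)
  {6,9}:  v_{6} + v_{9} = v_{10} ; sig = (2; 1)
  {6,10}:  v_{6} + v_{10} = v_{2} ; sig = (2; 1)
  {7,8}:  v_{7} + v_{8} = v_{5} ; sig = (2; 1)
  {1,2}:  v_{1} + v_{2} = v_{3} + v_{4} ; sig = (2; 1,1)
  {5,10}:  v_{5} + v_{10} = v_{3} + v_{4} ; sig = (2; 1,1)
  {2,9}:  v_{2} + v_{9} = 2·v_{10} ; sig = (2; 2)
  {1,10}:  v_{1} + v_{10} = 2·v_{3} + 2·v_{4} ; sig = (2; 2,2)
  {5,9}:  v_{5} + v_{9} = 2·v_{3} + 2·v_{4} ; sig = (2; 2,2)
  {1,9}:  v_{1} + v_{9} = 3·v_{3} + 3·v_{4} ; sig = (2; 3,3)
  {3,4,6}:  v_{3} + v_{4} + v_{6} = 0 ; sig = (3; —)
  {2,3,4}:  v_{2} + v_{3} + v_{4} = v_{10} ; sig = (3; 1)
  {3,4,5}:  v_{3} + v_{4} + v_{5} = v_{1} ; sig = (3; 1)
  {3,4,10}:  v_{3} + v_{4} + v_{10} = v_{9} ; sig = (3; 1)

Hence PRS(X_Σ) =
    (2; —)
    (2; 1)
    (2; 1)
    (2; 1)
    (2; 1)
    (2; 1,1)
    (2; 1,1)
    (2; 2)
    (2; 2,2)
    (2; 2,2)
    (2; 3,3)
    (3; —)
    (3; 1)
    (3; 1)
    (3; 1)


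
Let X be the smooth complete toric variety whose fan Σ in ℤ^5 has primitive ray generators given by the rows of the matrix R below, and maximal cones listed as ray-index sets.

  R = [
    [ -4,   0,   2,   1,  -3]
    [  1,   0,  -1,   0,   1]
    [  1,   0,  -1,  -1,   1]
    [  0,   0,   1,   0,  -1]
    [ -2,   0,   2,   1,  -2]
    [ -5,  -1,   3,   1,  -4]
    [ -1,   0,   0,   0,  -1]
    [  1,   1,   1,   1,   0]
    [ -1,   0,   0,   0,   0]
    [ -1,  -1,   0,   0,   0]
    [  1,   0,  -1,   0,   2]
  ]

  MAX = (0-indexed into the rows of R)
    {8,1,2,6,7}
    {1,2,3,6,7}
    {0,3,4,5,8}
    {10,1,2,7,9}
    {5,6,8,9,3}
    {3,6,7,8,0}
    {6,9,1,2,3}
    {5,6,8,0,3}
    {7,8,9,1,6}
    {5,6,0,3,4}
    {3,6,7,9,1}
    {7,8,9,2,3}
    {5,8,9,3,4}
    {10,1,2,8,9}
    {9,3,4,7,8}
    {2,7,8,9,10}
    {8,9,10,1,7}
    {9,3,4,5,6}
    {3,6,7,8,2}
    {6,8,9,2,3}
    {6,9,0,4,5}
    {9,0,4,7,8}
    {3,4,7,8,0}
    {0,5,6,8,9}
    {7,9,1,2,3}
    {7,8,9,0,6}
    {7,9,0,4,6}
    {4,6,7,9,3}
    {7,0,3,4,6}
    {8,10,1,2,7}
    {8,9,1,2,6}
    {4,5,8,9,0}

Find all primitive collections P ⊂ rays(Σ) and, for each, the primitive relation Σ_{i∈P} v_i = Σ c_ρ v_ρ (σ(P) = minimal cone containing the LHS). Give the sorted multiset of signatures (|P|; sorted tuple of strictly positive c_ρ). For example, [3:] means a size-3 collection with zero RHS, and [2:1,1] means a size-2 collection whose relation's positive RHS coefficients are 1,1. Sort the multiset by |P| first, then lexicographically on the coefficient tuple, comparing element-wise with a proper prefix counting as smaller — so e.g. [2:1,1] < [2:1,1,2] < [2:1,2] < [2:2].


The 18 primitive collections of Σ (r=11, n=5):

  • {2,4}:  v_{2} + v_{4} = v_{3} + v_{8} — sig = [2:1,1]
  • {6,10}:  v_{6} + v_{10} = v_{1} + v_{8} — sig = [2:1,1]
  • {1,4}:  v_{1} + v_{4} = v_{6} + v_{7} + v_{9} — sig = [2:1,1,1]
  • {1,5}:  v_{1} + v_{5} = v_{4} + v_{6} + v_{9} — sig = [2:1,1,1]
  • {3,10}:  v_{3} + v_{10} = v_{2} + v_{7} + v_{9} — sig = [2:1,1,1]
  • {4,10}:  v_{4} + v_{10} = v_{7} + v_{8} + v_{9} — sig = [2:1,1,1]
  • {5,10}:  v_{5} + v_{10} = v_{4} + v_{8} + v_{9} — sig = [2:1,1,1]
  • {0,1}:  v_{0} + v_{1} = 2·v_{6} + v_{7} + v_{8} + v_{9} — sig = [2:1,1,1,2]
  • {0,10}:  v_{0} + v_{10} = v_{6} + v_{7} + 2·v_{8} + v_{9} — sig = [2:1,1,1,2]
  • {0,2}:  v_{0} + v_{2} = v_{3} + v_{6} + 2·v_{8} — sig = [2:1,1,2]
  • {2,5}:  v_{2} + v_{5} = 2·v_{3} + v_{6} + 2·v_{8} + v_{9} — sig = [2:1,1,2,2]
  • {5,7}:  v_{5} + v_{7} = 2·v_{4} — sig = [2:2]
  • {1,3,8}:  v_{1} + v_{3} + v_{8} = 0 — sig = [3:]
  • {0,3,9}:  v_{0} + v_{3} + v_{9} = v_{5} — sig = [3:1]
  • {4,6,8}:  v_{4} + v_{6} + v_{8} = v_{0} — sig = [3:1]
  • {2,6,7,9}:  v_{2} + v_{6} + v_{7} + v_{9} = 0 — sig = [4:]
  • {1,2,7,8,9}:  v_{1} + v_{2} + v_{7} + v_{8} + v_{9} = v_{10} — sig = [5:1]
  • {3,6,7,8,9}:  v_{3} + v_{6} + v_{7} + v_{8} + v_{9} = v_{4} — sig = [5:1]

so the primitive-relation signature multiset is
{ [2:1,1] ×2,  [2:1,1,1] ×5,  [2:1,1,1,2] ×2,  [2:1,1,2],  [2:1,1,2,2],  [2:2],  [3:],  [3:1] ×2,  [4:],  [5:1] ×2 }


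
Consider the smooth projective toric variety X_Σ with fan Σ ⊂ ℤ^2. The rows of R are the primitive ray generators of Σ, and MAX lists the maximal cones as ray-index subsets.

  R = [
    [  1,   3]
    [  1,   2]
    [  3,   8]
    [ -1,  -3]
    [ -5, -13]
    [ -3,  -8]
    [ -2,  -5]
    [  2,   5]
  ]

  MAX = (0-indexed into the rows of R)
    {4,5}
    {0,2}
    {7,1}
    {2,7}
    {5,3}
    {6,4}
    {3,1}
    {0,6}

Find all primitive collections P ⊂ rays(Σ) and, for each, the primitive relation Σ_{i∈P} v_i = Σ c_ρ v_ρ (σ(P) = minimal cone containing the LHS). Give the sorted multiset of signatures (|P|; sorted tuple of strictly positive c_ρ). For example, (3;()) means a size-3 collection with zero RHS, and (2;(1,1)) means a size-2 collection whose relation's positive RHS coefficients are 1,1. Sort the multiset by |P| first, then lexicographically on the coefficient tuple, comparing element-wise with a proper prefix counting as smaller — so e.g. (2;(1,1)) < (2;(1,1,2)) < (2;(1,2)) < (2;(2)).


|primitive collections| = 20. Relations:

  {0,3}:  v_{0} + v_{3} = 0 — sig = (2;())
  {2,5}:  v_{2} + v_{5} = 0 — sig = (2;())
  {6,7}:  v_{6} + v_{7} = 0 — sig = (2;())
  {0,1}:  v_{0} + v_{1} = v_{7} — sig = (2;(1))
  {0,5}:  v_{0} + v_{5} = v_{6} — sig = (2;(1))
  {0,7}:  v_{0} + v_{7} = v_{2} — sig = (2;(1))
  {1,6}:  v_{1} + v_{6} = v_{3} — sig = (2;(1))
  {2,3}:  v_{2} + v_{3} = v_{7} — sig = (2;(1))
  {2,4}:  v_{2} + v_{4} = v_{6} — sig = (2;(1))
  {2,6}:  v_{2} + v_{6} = v_{0} — sig = (2;(1))
  {3,6}:  v_{3} + v_{6} = v_{5} — sig = (2;(1))
  {3,7}:  v_{3} + v_{7} = v_{1} — sig = (2;(1))
  {4,7}:  v_{4} + v_{7} = v_{5} — sig = (2;(1))
  {5,6}:  v_{5} + v_{6} = v_{4} — sig = (2;(1))
  {5,7}:  v_{5} + v_{7} = v_{3} — sig = (2;(1))
  {1,4}:  v_{1} + v_{4} = v_{3} + v_{5} — sig = (2;(1,1))
  {0,4}:  v_{0} + v_{4} = 2·v_{6} — sig = (2;(2))
  {1,2}:  v_{1} + v_{2} = 2·v_{7} — sig = (2;(2))
  {1,5}:  v_{1} + v_{5} = 2·v_{3} — sig = (2;(2))
  {3,4}:  v_{3} + v_{4} = 2·v_{5} — sig = (2;(2))

Hence PRS(X_Σ) =
    |P|=2: 20 collections, coeffs (), (), (), (1), (1), (1), (1), (1), (1), (1), (1), (1), (1), (1), (1), (1,1), (2), (2), (2), (2)


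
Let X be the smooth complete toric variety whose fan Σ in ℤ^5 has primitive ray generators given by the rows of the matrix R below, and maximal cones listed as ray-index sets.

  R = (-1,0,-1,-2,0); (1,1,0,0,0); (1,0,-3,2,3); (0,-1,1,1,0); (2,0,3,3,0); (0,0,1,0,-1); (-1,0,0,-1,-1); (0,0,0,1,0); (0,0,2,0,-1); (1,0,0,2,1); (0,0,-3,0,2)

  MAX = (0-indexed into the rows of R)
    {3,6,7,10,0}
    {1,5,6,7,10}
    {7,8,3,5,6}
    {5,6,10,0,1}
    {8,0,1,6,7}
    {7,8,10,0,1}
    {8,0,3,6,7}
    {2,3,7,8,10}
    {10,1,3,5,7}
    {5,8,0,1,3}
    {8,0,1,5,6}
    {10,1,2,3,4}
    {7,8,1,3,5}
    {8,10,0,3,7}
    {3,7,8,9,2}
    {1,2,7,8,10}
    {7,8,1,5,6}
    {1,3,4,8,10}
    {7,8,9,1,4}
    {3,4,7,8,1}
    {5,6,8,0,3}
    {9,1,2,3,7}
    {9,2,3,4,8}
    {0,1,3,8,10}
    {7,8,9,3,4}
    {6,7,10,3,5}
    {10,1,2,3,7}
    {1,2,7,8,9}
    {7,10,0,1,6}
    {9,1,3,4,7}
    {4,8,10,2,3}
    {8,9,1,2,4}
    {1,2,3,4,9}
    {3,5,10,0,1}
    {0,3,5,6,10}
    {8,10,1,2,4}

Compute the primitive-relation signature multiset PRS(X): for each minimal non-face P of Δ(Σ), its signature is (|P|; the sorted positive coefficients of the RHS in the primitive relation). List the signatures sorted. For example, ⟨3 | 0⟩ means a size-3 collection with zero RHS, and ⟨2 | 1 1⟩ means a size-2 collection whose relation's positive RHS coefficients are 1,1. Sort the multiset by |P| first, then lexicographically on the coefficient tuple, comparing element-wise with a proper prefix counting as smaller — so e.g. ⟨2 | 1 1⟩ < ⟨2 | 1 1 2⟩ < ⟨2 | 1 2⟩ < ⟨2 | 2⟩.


Δ(Σ) — 11 vertices, 20 min non-faces:

  • {6,9}:  v_{6} + v_{9} = v_{7} — sig = ⟨2 | 1⟩
  • {9,10}:  v_{9} + v_{10} = v_{2} — sig = ⟨2 | 1⟩
  • {0,9}:  v_{0} + v_{9} = v_{8} + v_{10} — sig = ⟨2 | 1 1⟩
  • {2,6}:  v_{2} + v_{6} = v_{7} + v_{10} — sig = ⟨2 | 1 1⟩
  • {5,9}:  v_{5} + v_{9} = v_{1} + v_{3} + v_{7} — sig = ⟨2 | 1 1 1⟩
  • {2,5}:  v_{2} + v_{5} = v_{1} + v_{3} + v_{7} + v_{10} — sig = ⟨2 | 1 1 1 1⟩
  • {4,6}:  v_{4} + v_{6} = v_{1} + v_{3} + v_{7} + v_{8} — sig = ⟨2 | 1 1 1 1⟩
  • {0,4}:  v_{0} + v_{4} = v_{1} + v_{3} + 2·v_{8} + v_{10} — sig = ⟨2 | 1 1 1 2⟩
  • {4,5}:  v_{4} + v_{5} = 2·v_{1} + 2·v_{3} + v_{7} + v_{8} — sig = ⟨2 | 1 1 2 2⟩
  • {0,2}:  v_{0} + v_{2} = v_{8} + 2·v_{10} — sig = ⟨2 | 1 2⟩
  • {5,8,10}:  v_{5} + v_{8} + v_{10} = 0 — sig = ⟨3 | 0⟩
  • {0,5,7}:  v_{0} + v_{5} + v_{7} = v_{6} — sig = ⟨3 | 1⟩
  • {1,3,6}:  v_{1} + v_{3} + v_{6} = v_{5} — sig = ⟨3 | 1⟩
  • {6,8,10}:  v_{6} + v_{8} + v_{10} = v_{0} + v_{7} — sig = ⟨3 | 1 1⟩
  • {4,7,10}:  v_{4} + v_{7} + v_{10} = 2·v_{9} — sig = ⟨3 | 2⟩
  • {2,4,7}:  v_{2} + v_{4} + v_{7} = 3·v_{9} — sig = ⟨3 | 3⟩
  • {0,1,3,7}:  v_{0} + v_{1} + v_{3} + v_{7} = 0 — sig = ⟨4 | 0⟩
  • {1,3,8,9}:  v_{1} + v_{3} + v_{8} + v_{9} = v_{4} — sig = ⟨4 | 1⟩
  • {1,2,3,8}:  v_{1} + v_{2} + v_{3} + v_{8} = v_{4} + v_{10} — sig = ⟨4 | 1 1⟩
  • {1,3,7,8,10}:  v_{1} + v_{3} + v_{7} + v_{8} + v_{10} = v_{9} — sig = ⟨5 | 1⟩

Signatures (|P|; sorted positive RHS coefficients), sorted:
{ ⟨2 | 1⟩ ×2,  ⟨2 | 1 1⟩ ×2,  ⟨2 | 1 1 1⟩,  ⟨2 | 1 1 1 1⟩ ×2,  ⟨2 | 1 1 1 2⟩,  ⟨2 | 1 1 2 2⟩,  ⟨2 | 1 2⟩,  ⟨3 | 0⟩,  ⟨3 | 1⟩ ×2,  ⟨3 | 1 1⟩,  ⟨3 | 2⟩,  ⟨3 | 3⟩,  ⟨4 | 0⟩,  ⟨4 | 1⟩,  ⟨4 | 1 1⟩,  ⟨5 | 1⟩ }


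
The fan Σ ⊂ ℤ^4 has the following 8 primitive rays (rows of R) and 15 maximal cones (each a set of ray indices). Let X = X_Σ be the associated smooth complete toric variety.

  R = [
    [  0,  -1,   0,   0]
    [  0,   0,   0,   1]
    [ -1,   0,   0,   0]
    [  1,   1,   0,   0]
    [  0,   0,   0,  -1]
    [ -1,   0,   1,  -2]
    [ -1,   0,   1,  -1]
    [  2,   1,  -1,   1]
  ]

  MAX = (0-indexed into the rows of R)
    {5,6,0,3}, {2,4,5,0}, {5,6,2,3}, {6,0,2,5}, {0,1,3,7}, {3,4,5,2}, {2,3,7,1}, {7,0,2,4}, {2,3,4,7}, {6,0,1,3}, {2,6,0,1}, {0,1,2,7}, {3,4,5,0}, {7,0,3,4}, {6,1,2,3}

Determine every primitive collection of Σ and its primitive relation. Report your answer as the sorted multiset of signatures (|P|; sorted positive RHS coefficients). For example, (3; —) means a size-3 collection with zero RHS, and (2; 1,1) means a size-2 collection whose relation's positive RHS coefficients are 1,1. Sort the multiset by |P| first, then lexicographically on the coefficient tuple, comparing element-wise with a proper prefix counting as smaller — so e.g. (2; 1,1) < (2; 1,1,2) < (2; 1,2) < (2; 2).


Primitive collections (6):

  {1,4}:  v_{1} + v_{4} = 0  ⟹  sig = (2; —)
  {1,5}:  v_{1} + v_{5} = v_{6}  ⟹  sig = (2; 1)
  {4,6}:  v_{4} + v_{6} = v_{5}  ⟹  sig = (2; 1)
  {6,7}:  v_{6} + v_{7} = v_{3}  ⟹  sig = (2; 1)
  {5,7}:  v_{5} + v_{7} = v_{3} + v_{4}  ⟹  sig = (2; 1,1)
  {0,2,3}:  v_{0} + v_{2} + v_{3} = 0  ⟹  sig = (3; —)

Signatures (|P|; sorted positive RHS coefficients), sorted:
    (2; —)
    (2; 1)
    (2; 1)
    (2; 1)
    (2; 1,1)
    (3; —)


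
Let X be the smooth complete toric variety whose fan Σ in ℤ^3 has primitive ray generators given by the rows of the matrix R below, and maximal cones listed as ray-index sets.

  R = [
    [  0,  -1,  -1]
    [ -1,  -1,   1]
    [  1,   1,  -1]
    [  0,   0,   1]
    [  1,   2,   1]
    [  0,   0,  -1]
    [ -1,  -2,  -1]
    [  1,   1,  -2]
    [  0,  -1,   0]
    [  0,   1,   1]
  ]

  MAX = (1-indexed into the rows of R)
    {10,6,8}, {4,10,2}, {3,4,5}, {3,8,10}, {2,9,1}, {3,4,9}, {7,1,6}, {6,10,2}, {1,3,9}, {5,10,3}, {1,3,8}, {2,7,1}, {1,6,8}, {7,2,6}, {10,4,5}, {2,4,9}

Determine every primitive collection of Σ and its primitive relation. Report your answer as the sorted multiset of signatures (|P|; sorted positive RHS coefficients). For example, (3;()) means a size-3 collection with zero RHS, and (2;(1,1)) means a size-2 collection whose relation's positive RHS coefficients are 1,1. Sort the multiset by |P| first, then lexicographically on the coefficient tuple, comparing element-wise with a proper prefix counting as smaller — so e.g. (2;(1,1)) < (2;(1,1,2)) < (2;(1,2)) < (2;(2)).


Σ has 23 primitive collections:

  • {1,10}:  v_{1} + v_{10} = 0  so sig = (2;())
  • {2,3}:  v_{2} + v_{3} = 0  so sig = (2;())
  • {4,6}:  v_{4} + v_{6} = 0  so sig = (2;())
  • {5,7}:  v_{5} + v_{7} = 0  so sig = (2;())
  • {1,4}:  v_{1} + v_{4} = v_{9}  so sig = (2;(1))
  • {2,8}:  v_{2} + v_{8} = v_{6}  so sig = (2;(1))
  • {3,6}:  v_{3} + v_{6} = v_{8}  so sig = (2;(1))
  • {4,8}:  v_{4} + v_{8} = v_{3}  so sig = (2;(1))
  • {6,9}:  v_{6} + v_{9} = v_{1}  so sig = (2;(1))
  • {9,10}:  v_{9} + v_{10} = v_{4}  so sig = (2;(1))
  • {1,5}:  v_{1} + v_{5} = v_{3} + v_{4}  so sig = (2;(1,1))
  • {2,5}:  v_{2} + v_{5} = v_{4} + v_{10}  so sig = (2;(1,1))
  • {3,7}:  v_{3} + v_{7} = v_{1} + v_{6}  so sig = (2;(1,1))
  • {4,7}:  v_{4} + v_{7} = v_{1} + v_{2}  so sig = (2;(1,1))
  • {5,6}:  v_{5} + v_{6} = v_{3} + v_{10}  so sig = (2;(1,1))
  • {7,10}:  v_{7} + v_{10} = v_{2} + v_{6}  so sig = (2;(1,1))
  • {8,9}:  v_{8} + v_{9} = v_{1} + v_{3}  so sig = (2;(1,1))
  • {5,8}:  v_{5} + v_{8} = 2·v_{3} + v_{10}  so sig = (2;(1,2))
  • {5,9}:  v_{5} + v_{9} = v_{3} + 2·v_{4}  so sig = (2;(1,2))
  • {7,8}:  v_{7} + v_{8} = v_{1} + 2·v_{6}  so sig = (2;(1,2))
  • {7,9}:  v_{7} + v_{9} = 2·v_{1} + v_{2}  so sig = (2;(1,2))
  • {1,2,6}:  v_{1} + v_{2} + v_{6} = v_{7}  so sig = (3;(1))
  • {3,4,10}:  v_{3} + v_{4} + v_{10} = v_{5}  so sig = (3;(1))

so the primitive-relation signature multiset is
    (2;())
    (2;())
    (2;())
    (2;())
    (2;(1))
    (2;(1))
    (2;(1))
    (2;(1))
    (2;(1))
    (2;(1))
    (2;(1,1))
    (2;(1,1))
    (2;(1,1))
    (2;(1,1))
    (2;(1,1))
    (2;(1,1))
    (2;(1,1))
    (2;(1,2))
    (2;(1,2))
    (2;(1,2))
    (2;(1,2))
    (3;(1))
    (3;(1))


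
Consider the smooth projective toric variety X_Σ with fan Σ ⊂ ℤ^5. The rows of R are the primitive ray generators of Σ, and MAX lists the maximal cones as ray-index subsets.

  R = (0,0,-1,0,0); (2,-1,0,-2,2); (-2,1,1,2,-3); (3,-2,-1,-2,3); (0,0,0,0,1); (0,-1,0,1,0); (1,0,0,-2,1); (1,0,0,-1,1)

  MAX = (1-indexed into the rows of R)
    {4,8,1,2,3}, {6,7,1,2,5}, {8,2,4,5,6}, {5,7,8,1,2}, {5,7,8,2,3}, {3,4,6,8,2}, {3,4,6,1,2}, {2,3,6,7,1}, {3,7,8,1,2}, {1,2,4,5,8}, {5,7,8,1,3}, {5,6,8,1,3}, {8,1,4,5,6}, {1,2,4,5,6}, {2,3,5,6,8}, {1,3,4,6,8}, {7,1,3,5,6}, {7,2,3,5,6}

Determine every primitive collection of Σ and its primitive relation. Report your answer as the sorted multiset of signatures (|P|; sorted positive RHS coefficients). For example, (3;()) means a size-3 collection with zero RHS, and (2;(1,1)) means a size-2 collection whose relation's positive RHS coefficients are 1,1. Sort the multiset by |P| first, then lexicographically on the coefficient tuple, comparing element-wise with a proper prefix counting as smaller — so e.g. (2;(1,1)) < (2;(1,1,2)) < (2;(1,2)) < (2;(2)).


5 minimal non-faces of Δ(Σ) (on 8 rays):

  • {4,7}:  v_{4} + v_{7} = v_{1} + 2·v_{2}  so sig = (2;(1,2))
  • {6,7,8}:  v_{6} + v_{7} + v_{8} = v_{2}  so sig = (3;(1))
  • {3,4,5}:  v_{3} + v_{4} + v_{5} = v_{6} + v_{8}  so sig = (3;(1,1))
  • {1,2,3,5}:  v_{1} + v_{2} + v_{3} + v_{5} = 0  so sig = (4;())
  • {1,2,6,8}:  v_{1} + v_{2} + v_{6} + v_{8} = v_{4}  so sig = (4;(1))

Signatures (|P|; sorted positive RHS coefficients), sorted:
{ (2;(1,2)),  (3;(1)),  (3;(1,1)),  (4;()),  (4;(1)) }


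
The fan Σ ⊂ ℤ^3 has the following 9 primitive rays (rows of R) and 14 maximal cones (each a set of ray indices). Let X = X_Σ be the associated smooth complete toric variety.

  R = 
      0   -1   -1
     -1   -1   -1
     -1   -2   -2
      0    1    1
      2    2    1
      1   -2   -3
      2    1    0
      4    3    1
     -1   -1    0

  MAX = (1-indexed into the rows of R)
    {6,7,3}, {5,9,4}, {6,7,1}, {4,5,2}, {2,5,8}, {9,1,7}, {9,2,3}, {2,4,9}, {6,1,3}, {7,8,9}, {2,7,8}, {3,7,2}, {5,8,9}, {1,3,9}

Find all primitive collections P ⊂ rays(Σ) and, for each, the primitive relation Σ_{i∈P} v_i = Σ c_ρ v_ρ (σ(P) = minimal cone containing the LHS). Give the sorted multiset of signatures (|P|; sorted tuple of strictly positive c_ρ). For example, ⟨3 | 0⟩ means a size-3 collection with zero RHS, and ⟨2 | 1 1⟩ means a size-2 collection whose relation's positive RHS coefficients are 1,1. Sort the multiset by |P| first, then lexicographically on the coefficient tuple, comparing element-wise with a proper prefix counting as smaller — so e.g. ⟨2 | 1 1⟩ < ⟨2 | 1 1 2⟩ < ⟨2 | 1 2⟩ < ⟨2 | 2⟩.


Primitive collections (20):

  • {1,4}:  v_{1} + v_{4} = 0  so sig = ⟨2 | 0⟩
  • {1,2}:  v_{1} + v_{2} = v_{3}  so sig = ⟨2 | 1⟩
  • {1,5}:  v_{1} + v_{5} = v_{7}  so sig = ⟨2 | 1⟩
  • {3,4}:  v_{3} + v_{4} = v_{2}  so sig = ⟨2 | 1⟩
  • {4,7}:  v_{4} + v_{7} = v_{5}  so sig = ⟨2 | 1⟩
  • {5,7}:  v_{5} + v_{7} = v_{8}  so sig = ⟨2 | 1⟩
  • {3,5}:  v_{3} + v_{5} = v_{2} + v_{7}  so sig = ⟨2 | 1 1⟩
  • {4,6}:  v_{4} + v_{6} = v_{3} + v_{7}  so sig = ⟨2 | 1 1⟩
  • {2,6}:  v_{2} + v_{6} = 2·v_{3} + v_{7}  so sig = ⟨2 | 1 2⟩
  • {3,8}:  v_{3} + v_{8} = v_{2} + 2·v_{7}  so sig = ⟨2 | 1 2⟩
  • {5,6}:  v_{5} + v_{6} = v_{3} + 2·v_{7}  so sig = ⟨2 | 1 2⟩
  • {6,8}:  v_{6} + v_{8} = v_{3} + 3·v_{7}  so sig = ⟨2 | 1 3⟩
  • {1,8}:  v_{1} + v_{8} = 2·v_{7}  so sig = ⟨2 | 2⟩
  • {4,8}:  v_{4} + v_{8} = 2·v_{5}  so sig = ⟨2 | 2⟩
  • {6,9}:  v_{6} + v_{9} = 3·v_{1}  so sig = ⟨2 | 3⟩
  • {2,5,9}:  v_{2} + v_{5} + v_{9} = 0  so sig = ⟨3 | 0⟩
  • {1,3,7}:  v_{1} + v_{3} + v_{7} = v_{6}  so sig = ⟨3 | 1⟩
  • {2,7,9}:  v_{2} + v_{7} + v_{9} = v_{1}  so sig = ⟨3 | 1⟩
  • {2,8,9}:  v_{2} + v_{8} + v_{9} = v_{7}  so sig = ⟨3 | 1⟩
  • {3,7,9}:  v_{3} + v_{7} + v_{9} = 2·v_{1}  so sig = ⟨3 | 2⟩

Sorted signature multiset PRS(X):
    ⟨2 | 0⟩
    ⟨2 | 1⟩
    ⟨2 | 1⟩
    ⟨2 | 1⟩
    ⟨2 | 1⟩
    ⟨2 | 1⟩
    ⟨2 | 1 1⟩
    ⟨2 | 1 1⟩
    ⟨2 | 1 2⟩
    ⟨2 | 1 2⟩
    ⟨2 | 1 2⟩
    ⟨2 | 1 3⟩
    ⟨2 | 2⟩
    ⟨2 | 2⟩
    ⟨2 | 3⟩
    ⟨3 | 0⟩
    ⟨3 | 1⟩
    ⟨3 | 1⟩
    ⟨3 | 1⟩
    ⟨3 | 2⟩


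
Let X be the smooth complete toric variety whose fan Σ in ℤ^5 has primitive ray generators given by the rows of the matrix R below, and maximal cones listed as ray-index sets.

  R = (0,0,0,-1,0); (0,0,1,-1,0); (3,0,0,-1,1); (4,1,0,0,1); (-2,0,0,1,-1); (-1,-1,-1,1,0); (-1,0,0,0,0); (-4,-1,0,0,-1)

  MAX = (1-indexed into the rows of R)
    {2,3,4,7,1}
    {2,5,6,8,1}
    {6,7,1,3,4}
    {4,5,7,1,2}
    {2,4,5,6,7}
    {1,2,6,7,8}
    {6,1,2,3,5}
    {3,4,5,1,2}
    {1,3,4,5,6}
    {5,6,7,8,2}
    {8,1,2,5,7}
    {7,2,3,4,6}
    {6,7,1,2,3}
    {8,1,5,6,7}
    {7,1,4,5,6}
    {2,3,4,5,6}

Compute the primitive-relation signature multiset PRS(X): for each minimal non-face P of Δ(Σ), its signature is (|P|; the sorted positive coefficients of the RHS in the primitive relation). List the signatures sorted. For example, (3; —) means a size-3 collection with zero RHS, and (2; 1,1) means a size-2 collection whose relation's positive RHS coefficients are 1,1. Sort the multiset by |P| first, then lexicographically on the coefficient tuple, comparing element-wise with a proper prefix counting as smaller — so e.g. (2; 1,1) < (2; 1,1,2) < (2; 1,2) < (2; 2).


Σ has 5 primitive collections:

  {4,8}:  v_{4} + v_{8} = 0  so sig = (2; —)
  {3,8}:  v_{3} + v_{8} = v_{1} + v_{2} + v_{6}  so sig = (2; 1,1,1)
  {3,5,7}:  v_{3} + v_{5} + v_{7} = 0  so sig = (3; —)
  {1,2,4,6}:  v_{1} + v_{2} + v_{4} + v_{6} = v_{3}  so sig = (4; 1)
  {1,2,5,6,7}:  v_{1} + v_{2} + v_{5} + v_{6} + v_{7} = v_{8}  so sig = (5; 1)

Sorted signature multiset PRS(X):
[(2; —), (2; 1,1,1), (3; —), (4; 1), (5; 1)]


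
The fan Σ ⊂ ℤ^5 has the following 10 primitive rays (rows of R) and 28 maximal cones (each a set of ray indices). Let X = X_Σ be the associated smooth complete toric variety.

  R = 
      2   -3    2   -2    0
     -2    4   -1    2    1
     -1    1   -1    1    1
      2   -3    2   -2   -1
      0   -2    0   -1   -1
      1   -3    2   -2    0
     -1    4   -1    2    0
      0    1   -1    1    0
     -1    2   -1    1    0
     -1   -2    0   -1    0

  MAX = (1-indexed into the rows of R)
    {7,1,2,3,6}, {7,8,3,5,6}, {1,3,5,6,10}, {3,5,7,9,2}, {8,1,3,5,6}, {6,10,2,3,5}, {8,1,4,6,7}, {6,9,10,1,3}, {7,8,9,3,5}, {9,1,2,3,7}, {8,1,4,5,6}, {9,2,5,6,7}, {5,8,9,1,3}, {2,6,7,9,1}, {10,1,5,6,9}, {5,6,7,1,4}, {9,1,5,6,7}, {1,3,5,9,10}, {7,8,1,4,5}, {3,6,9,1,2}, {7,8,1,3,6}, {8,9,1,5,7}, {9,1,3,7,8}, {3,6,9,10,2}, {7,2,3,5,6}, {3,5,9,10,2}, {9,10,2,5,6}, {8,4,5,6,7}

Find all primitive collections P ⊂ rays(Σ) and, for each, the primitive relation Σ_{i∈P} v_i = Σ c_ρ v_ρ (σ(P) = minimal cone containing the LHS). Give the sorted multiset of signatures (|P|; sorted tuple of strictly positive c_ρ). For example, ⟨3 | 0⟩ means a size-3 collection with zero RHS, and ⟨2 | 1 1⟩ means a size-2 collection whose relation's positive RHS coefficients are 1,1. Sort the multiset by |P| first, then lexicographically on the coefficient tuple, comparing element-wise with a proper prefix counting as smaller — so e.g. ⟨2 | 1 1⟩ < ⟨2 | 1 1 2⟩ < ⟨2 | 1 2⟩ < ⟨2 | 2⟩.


14 minimal non-faces of Δ(Σ) (on 10 rays):

  P={2,4}:  v_{2} + v_{4} = v_{6} + v_{7}  ⟹  sig = ⟨2 | 1 1⟩
  P={2,8}:  v_{2} + v_{8} = v_{3} + v_{7}  ⟹  sig = ⟨2 | 1 1⟩
  P={3,4}:  v_{3} + v_{4} = v_{6} + v_{8}  ⟹  sig = ⟨2 | 1 1⟩
  P={4,10}:  v_{4} + v_{10} = v_{5} + v_{6}  ⟹  sig = ⟨2 | 1 1⟩
  P={7,10}:  v_{7} + v_{10} = v_{2} + v_{5}  ⟹  sig = ⟨2 | 1 1⟩
  P={8,10}:  v_{8} + v_{10} = v_{3} + v_{5}  ⟹  sig = ⟨2 | 1 1⟩
  P={4,9}:  v_{4} + v_{9} = v_{1} + v_{5} + v_{7}  ⟹  sig = ⟨2 | 1 1 1⟩
  P={6,8,9}:  v_{6} + v_{8} + v_{9} = 0  ⟹  sig = ⟨3 | 0⟩
  P={1,2,5}:  v_{1} + v_{2} + v_{5} = v_{6} + v_{9}  ⟹  sig = ⟨3 | 1 1⟩
  P={1,2,10}:  v_{1} + v_{2} + v_{10} = v_{3} + 2·v_{6} + 2·v_{9}  ⟹  sig = ⟨3 | 1 2 2⟩
  P={1,3,5,7}:  v_{1} + v_{3} + v_{5} + v_{7} = 0  ⟹  sig = ⟨4 | 0⟩
  P={3,5,6,9}:  v_{3} + v_{5} + v_{6} + v_{9} = v_{10}  ⟹  sig = ⟨4 | 1⟩
  P={3,6,7,9}:  v_{3} + v_{6} + v_{7} + v_{9} = v_{2}  ⟹  sig = ⟨4 | 1⟩
  P={1,5,6,7,8}:  v_{1} + v_{5} + v_{6} + v_{7} + v_{8} = v_{4}  ⟹  sig = ⟨5 | 1⟩

so the primitive-relation signature multiset is
[⟨2 | 1 1⟩, ⟨2 | 1 1⟩, ⟨2 | 1 1⟩, ⟨2 | 1 1⟩, ⟨2 | 1 1⟩, ⟨2 | 1 1⟩, ⟨2 | 1 1 1⟩, ⟨3 | 0⟩, ⟨3 | 1 1⟩, ⟨3 | 1 2 2⟩, ⟨4 | 0⟩, ⟨4 | 1⟩, ⟨4 | 1⟩, ⟨5 | 1⟩]


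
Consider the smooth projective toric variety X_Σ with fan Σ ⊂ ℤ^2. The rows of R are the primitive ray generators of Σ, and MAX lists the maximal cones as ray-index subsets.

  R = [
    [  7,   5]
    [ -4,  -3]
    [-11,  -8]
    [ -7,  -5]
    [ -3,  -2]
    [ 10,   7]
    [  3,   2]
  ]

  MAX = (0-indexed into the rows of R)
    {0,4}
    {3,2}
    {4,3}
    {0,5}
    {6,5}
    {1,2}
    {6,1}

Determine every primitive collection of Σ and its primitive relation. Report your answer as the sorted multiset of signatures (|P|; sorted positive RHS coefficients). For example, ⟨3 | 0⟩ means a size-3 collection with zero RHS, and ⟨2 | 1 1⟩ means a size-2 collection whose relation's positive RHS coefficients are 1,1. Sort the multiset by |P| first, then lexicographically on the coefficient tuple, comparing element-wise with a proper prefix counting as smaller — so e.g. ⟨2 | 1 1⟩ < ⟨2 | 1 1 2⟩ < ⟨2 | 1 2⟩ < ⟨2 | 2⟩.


|primitive collections| = 14. Relations:

  P = {0,3}:  v_{0} + v_{3} = 0  ⟹  sig = ⟨2 | 0⟩
  P = {4,6}:  v_{4} + v_{6} = 0  ⟹  sig = ⟨2 | 0⟩
  P = {0,1}:  v_{0} + v_{1} = v_{6}  ⟹  sig = ⟨2 | 1⟩
  P = {0,2}:  v_{0} + v_{2} = v_{1}  ⟹  sig = ⟨2 | 1⟩
  P = {0,6}:  v_{0} + v_{6} = v_{5}  ⟹  sig = ⟨2 | 1⟩
  P = {1,3}:  v_{1} + v_{3} = v_{2}  ⟹  sig = ⟨2 | 1⟩
  P = {1,4}:  v_{1} + v_{4} = v_{3}  ⟹  sig = ⟨2 | 1⟩
  P = {3,5}:  v_{3} + v_{5} = v_{6}  ⟹  sig = ⟨2 | 1⟩
  P = {3,6}:  v_{3} + v_{6} = v_{1}  ⟹  sig = ⟨2 | 1⟩
  P = {4,5}:  v_{4} + v_{5} = v_{0}  ⟹  sig = ⟨2 | 1⟩
  P = {2,5}:  v_{2} + v_{5} = v_{1} + v_{6}  ⟹  sig = ⟨2 | 1 1⟩
  P = {1,5}:  v_{1} + v_{5} = 2·v_{6}  ⟹  sig = ⟨2 | 2⟩
  P = {2,4}:  v_{2} + v_{4} = 2·v_{3}  ⟹  sig = ⟨2 | 2⟩
  P = {2,6}:  v_{2} + v_{6} = 2·v_{1}  ⟹  sig = ⟨2 | 2⟩

Signatures (|P|; sorted positive RHS coefficients), sorted:
{ ⟨2 | 0⟩ ×2,  ⟨2 | 1⟩ ×8,  ⟨2 | 1 1⟩,  ⟨2 | 2⟩ ×3 }


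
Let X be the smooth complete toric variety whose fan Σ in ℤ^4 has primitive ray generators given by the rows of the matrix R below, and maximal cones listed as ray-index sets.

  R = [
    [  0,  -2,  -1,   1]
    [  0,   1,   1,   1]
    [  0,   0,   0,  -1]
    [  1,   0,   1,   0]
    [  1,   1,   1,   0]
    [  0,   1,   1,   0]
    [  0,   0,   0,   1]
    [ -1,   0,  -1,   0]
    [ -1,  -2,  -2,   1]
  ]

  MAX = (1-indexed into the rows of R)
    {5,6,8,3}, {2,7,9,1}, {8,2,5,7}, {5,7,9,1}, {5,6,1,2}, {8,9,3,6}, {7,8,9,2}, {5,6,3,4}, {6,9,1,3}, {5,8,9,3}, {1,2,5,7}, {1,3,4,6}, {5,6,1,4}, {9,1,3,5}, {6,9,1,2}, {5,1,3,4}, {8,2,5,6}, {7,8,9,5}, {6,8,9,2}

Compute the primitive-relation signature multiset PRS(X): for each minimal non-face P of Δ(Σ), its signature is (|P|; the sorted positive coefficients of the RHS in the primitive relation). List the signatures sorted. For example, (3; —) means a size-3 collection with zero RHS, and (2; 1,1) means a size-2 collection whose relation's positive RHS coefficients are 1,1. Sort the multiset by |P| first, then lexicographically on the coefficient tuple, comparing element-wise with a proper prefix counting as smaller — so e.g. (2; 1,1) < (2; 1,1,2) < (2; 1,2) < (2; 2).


Σ has 11 primitive collections:

  {3,7}:  v_{3} + v_{7} = 0  →  sig = (2; —)
  {4,8}:  v_{4} + v_{8} = 0  →  sig = (2; —)
  {1,8}:  v_{1} + v_{8} = v_{9}  →  sig = (2; 1)
  {2,3}:  v_{2} + v_{3} = v_{6}  →  sig = (2; 1)
  {4,9}:  v_{4} + v_{9} = v_{1}  →  sig = (2; 1)
  {6,7}:  v_{6} + v_{7} = v_{2}  →  sig = (2; 1)
  {4,7}:  v_{4} + v_{7} = v_{1} + v_{5} + v_{6}  →  sig = (2; 1,1,1)
  {2,4}:  v_{2} + v_{4} = v_{1} + v_{5} + 2·v_{6}  →  sig = (2; 1,1,2)
  {5,6,9}:  v_{5} + v_{6} + v_{9} = v_{7}  →  sig = (3; 1)
  {2,5,9}:  v_{2} + v_{5} + v_{9} = 2·v_{7}  →  sig = (3; 2)
  {1,3,5,6}:  v_{1} + v_{3} + v_{5} + v_{6} = v_{4}  →  sig = (4; 1)

Sorted signature multiset PRS(X):
    (2; —)
    (2; —)
    (2; 1)
    (2; 1)
    (2; 1)
    (2; 1)
    (2; 1,1,1)
    (2; 1,1,2)
    (3; 1)
    (3; 2)
    (4; 1)


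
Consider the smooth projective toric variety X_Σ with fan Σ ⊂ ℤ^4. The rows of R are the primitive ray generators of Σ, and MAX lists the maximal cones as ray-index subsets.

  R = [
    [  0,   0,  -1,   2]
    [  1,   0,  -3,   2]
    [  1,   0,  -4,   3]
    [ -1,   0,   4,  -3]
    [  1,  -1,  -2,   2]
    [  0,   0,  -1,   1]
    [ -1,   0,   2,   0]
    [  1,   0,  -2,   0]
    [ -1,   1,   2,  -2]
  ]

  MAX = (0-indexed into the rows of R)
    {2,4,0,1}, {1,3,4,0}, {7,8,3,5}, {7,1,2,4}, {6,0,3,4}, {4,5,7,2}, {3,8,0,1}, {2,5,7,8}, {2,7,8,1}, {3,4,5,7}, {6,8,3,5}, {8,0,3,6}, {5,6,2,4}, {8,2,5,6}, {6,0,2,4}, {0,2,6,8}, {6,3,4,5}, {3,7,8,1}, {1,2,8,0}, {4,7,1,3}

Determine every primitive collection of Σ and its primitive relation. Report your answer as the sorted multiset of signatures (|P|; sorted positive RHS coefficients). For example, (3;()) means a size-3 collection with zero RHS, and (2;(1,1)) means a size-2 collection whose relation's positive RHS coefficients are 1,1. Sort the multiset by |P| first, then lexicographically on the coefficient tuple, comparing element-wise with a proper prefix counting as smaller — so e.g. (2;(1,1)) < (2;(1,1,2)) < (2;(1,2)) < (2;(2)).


Σ has 7 primitive collections:

  • {2,3}:  v_{2} + v_{3} = 0  so sig = (2;())
  • {4,8}:  v_{4} + v_{8} = 0  so sig = (2;())
  • {6,7}:  v_{6} + v_{7} = 0  so sig = (2;())
  • {0,7}:  v_{0} + v_{7} = v_{1}  so sig = (2;(1))
  • {1,5}:  v_{1} + v_{5} = v_{2}  so sig = (2;(1))
  • {1,6}:  v_{1} + v_{6} = v_{0}  so sig = (2;(1))
  • {0,5}:  v_{0} + v_{5} = v_{2} + v_{6}  so sig = (2;(1,1))

so the primitive-relation signature multiset is
{ (2;()) ×3,  (2;(1)) ×3,  (2;(1,1)) }
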